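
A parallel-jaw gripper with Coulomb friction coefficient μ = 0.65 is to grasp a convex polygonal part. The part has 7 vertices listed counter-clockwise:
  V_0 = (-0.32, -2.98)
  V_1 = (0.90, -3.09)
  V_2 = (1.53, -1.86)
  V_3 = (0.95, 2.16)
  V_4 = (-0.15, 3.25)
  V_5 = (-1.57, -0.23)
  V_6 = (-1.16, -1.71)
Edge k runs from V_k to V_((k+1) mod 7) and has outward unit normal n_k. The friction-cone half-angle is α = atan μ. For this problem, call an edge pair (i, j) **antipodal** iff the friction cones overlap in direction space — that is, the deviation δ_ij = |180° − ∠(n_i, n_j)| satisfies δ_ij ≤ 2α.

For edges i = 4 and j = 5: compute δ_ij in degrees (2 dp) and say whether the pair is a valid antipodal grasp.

δ = 142.32°, invalid

α = atan 0.65 = 33.02°;  2α = 66.05°
edge 4: e_4 = (-1.42, -3.48);  n_4 = (-0.9259, +0.3778)
edge 5: e_5 = (+0.41, -1.48);  n_5 = (-0.9637, -0.2670)
∠(n_4, n_5) = 37.68°
δ = |180° − 37.68°| = 142.32°
142.32° > 2α = 66.05°  →  invalid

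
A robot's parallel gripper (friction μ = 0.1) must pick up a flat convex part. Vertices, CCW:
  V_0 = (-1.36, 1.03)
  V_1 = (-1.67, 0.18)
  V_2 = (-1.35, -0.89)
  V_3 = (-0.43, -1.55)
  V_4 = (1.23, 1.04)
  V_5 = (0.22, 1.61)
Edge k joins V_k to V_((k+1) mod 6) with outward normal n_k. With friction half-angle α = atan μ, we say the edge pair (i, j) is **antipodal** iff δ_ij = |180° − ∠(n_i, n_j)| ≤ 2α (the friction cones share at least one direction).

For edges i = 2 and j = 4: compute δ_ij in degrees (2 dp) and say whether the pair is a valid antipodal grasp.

δ = 6.22°, valid

α = atan 0.1 = 5.71°;  2α = 11.42°
edge 2: e_2 = (+0.92, -0.66);  n_2 = (-0.5829, -0.8125)
edge 4: e_4 = (-1.01, +0.57);  n_4 = (+0.4915, +0.8709)
∠(n_2, n_4) = 173.78°
δ = |180° − 173.78°| = 6.22°
6.22° ≤ 2α = 11.42°  →  valid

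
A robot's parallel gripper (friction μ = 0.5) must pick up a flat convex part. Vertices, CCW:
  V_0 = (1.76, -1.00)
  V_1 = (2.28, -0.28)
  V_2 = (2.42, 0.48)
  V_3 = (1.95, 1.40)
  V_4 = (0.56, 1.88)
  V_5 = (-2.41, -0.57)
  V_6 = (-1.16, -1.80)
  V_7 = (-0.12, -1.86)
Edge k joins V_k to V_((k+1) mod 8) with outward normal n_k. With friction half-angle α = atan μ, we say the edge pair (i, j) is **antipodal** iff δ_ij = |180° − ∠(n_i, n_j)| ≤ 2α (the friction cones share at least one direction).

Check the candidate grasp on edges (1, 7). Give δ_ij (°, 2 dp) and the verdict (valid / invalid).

α = atan 0.5 = 26.57°;  2α = 53.13°
edge 1: e_1 = (+0.14, +0.76);  n_1 = (+0.9835, -0.1812)
edge 7: e_7 = (+1.88, +0.86);  n_7 = (+0.4160, -0.9094)
∠(n_1, n_7) = 54.98°
δ = |180° − 54.98°| = 125.02°
125.02° > 2α = 53.13°  →  invalid

δ = 125.02°, invalid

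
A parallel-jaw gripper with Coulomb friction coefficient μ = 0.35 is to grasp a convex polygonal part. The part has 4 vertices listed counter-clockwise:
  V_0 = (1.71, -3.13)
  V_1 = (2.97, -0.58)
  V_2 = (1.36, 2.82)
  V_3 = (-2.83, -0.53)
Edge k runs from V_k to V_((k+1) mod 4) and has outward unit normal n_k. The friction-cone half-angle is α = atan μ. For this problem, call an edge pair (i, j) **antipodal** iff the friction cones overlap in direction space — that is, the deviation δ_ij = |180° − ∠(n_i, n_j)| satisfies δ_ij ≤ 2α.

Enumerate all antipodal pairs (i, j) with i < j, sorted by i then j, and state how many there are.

α = atan 0.35 = 19.29°;  2α = 38.58°
n_0 = (+0.8965, -0.4430)
n_1 = (+0.9038, +0.4280)
n_2 = (-0.6245, +0.7811)
n_3 = (-0.4970, -0.8678)
  (0,1): δ = 128.37°  ·
  (0,2): δ = 25.06°  ✓
  (0,3): δ = 86.50°  ·
  (1,2): δ = 76.70°  ·
  (1,3): δ = 34.86°  ✓
  (2,3): δ = 68.44°  ·
antipodal pairs: 2

count = 2; pairs: (0,2), (1,3)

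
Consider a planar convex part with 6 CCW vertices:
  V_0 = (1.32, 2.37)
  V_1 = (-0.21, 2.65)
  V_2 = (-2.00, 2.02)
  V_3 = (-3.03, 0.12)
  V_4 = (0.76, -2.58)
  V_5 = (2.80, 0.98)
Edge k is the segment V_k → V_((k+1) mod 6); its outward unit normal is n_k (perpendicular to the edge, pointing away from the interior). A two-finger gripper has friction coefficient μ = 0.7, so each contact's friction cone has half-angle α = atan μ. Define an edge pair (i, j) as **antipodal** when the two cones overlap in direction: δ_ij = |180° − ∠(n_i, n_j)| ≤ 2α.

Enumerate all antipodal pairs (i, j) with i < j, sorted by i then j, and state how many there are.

α = atan 0.7 = 34.99°;  2α = 69.98°
n_0 = (+0.1800, +0.9837)
n_1 = (-0.3320, +0.9433)
n_2 = (-0.8791, +0.4766)
n_3 = (-0.5802, -0.8145)
n_4 = (+0.8676, -0.4972)
n_5 = (+0.6846, +0.7289)
  (0,1): δ = 150.24°  ·
  (0,2): δ = 108.09°  ·
  (0,3): δ = 25.10°  ✓
  (0,4): δ = 70.56°  ·
  (0,5): δ = 147.17°  ·
  (1,2): δ = 137.85°  ·
  (1,3): δ = 54.86°  ✓
  (1,4): δ = 40.80°  ✓
  (1,5): δ = 117.41°  ·
  (2,3): δ = 97.00°  ·
  (2,4): δ = 1.35°  ✓
  (2,5): δ = 75.26°  ·
  (3,4): δ = 84.35°  ·
  (3,5): δ = 7.74°  ✓
  (4,5): δ = 103.39°  ·
antipodal pairs: 5

count = 5; pairs: (0,3), (1,3), (1,4), (2,4), (3,5)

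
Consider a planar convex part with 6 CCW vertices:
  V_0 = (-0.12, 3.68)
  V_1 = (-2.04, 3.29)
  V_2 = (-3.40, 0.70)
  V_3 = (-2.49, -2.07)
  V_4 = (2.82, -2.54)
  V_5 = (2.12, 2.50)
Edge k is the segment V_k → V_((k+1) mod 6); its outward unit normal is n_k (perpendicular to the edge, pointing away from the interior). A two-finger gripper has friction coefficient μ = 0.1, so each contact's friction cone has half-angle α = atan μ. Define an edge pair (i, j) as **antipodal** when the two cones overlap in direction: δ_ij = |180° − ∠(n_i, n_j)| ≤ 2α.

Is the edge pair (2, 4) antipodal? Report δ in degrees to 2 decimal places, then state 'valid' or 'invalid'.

α = atan 0.1 = 5.71°;  2α = 11.42°
edge 2: e_2 = (+0.91, -2.77);  n_2 = (-0.9500, -0.3121)
edge 4: e_4 = (-0.70, +5.04);  n_4 = (+0.9905, +0.1376)
∠(n_2, n_4) = 169.72°
δ = |180° − 169.72°| = 10.28°
10.28° ≤ 2α = 11.42°  →  valid

δ = 10.28°, valid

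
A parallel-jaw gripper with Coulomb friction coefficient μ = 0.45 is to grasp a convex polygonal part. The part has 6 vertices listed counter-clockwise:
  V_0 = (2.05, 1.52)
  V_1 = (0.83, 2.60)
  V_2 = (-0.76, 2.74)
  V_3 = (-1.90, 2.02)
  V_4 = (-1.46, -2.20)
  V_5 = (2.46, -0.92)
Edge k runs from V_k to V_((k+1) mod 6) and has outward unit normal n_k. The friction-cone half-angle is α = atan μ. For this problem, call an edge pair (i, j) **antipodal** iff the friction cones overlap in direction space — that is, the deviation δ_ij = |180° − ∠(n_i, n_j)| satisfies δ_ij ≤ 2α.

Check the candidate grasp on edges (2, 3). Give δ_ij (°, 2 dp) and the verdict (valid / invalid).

δ = 116.32°, invalid

α = atan 0.45 = 24.23°;  2α = 48.46°
edge 2: e_2 = (-1.14, -0.72);  n_2 = (-0.5340, +0.8455)
edge 3: e_3 = (+0.44, -4.22);  n_3 = (-0.9946, -0.1037)
∠(n_2, n_3) = 63.68°
δ = |180° − 63.68°| = 116.32°
116.32° > 2α = 48.46°  →  invalid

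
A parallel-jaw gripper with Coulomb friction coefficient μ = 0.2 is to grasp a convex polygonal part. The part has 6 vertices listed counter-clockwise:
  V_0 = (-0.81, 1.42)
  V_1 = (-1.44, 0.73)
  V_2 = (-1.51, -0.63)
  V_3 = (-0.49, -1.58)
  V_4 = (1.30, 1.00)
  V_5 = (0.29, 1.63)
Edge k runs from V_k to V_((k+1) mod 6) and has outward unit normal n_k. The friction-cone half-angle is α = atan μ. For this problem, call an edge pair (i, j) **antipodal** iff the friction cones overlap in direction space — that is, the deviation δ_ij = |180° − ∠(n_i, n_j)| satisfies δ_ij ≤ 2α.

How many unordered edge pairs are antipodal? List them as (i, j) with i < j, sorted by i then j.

α = atan 0.2 = 11.31°;  2α = 22.62°
n_0 = (-0.7385, +0.6743)
n_1 = (-0.9987, +0.0514)
n_2 = (-0.6816, -0.7318)
n_3 = (+0.8216, -0.5700)
n_4 = (+0.5292, +0.8485)
n_5 = (-0.1875, +0.9823)
  (0,1): δ = 140.55°  ·
  (0,2): δ = 90.57°  ·
  (0,3): δ = 7.64°  ✓
  (0,4): δ = 100.44°  ·
  (0,5): δ = 143.21°  ·
  (1,2): δ = 130.02°  ·
  (1,3): δ = 31.81°  ·
  (1,4): δ = 60.99°  ·
  (1,5): δ = 103.75°  ·
  (2,3): δ = 81.79°  ·
  (2,4): δ = 11.01°  ✓
  (2,5): δ = 53.77°  ·
  (3,4): δ = 87.20°  ·
  (3,5): δ = 44.44°  ·
  (4,5): δ = 137.24°  ·
antipodal pairs: 2

count = 2; pairs: (0,3), (2,4)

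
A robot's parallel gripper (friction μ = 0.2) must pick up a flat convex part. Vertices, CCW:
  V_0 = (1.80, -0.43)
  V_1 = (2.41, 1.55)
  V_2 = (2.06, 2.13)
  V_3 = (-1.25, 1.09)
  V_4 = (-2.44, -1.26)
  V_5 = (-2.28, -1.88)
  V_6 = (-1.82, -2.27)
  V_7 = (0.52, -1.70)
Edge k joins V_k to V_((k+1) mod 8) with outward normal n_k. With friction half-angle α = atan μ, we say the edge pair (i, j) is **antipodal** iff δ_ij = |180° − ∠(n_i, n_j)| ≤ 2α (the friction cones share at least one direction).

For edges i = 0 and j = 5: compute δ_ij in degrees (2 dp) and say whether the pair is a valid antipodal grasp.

α = atan 0.2 = 11.31°;  2α = 22.62°
edge 0: e_0 = (+0.61, +1.98);  n_0 = (+0.9557, -0.2944)
edge 5: e_5 = (+0.46, -0.39);  n_5 = (-0.6467, -0.7628)
∠(n_0, n_5) = 113.17°
δ = |180° − 113.17°| = 66.83°
66.83° > 2α = 22.62°  →  invalid

δ = 66.83°, invalid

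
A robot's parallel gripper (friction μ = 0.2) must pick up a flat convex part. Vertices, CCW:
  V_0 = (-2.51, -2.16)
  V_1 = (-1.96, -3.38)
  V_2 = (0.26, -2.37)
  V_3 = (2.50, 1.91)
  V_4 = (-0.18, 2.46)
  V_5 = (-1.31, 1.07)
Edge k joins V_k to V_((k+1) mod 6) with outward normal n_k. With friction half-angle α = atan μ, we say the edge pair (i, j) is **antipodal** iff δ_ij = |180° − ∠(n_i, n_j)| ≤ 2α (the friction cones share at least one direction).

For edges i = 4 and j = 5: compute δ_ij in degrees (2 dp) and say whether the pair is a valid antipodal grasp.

δ = 161.27°, invalid

α = atan 0.2 = 11.31°;  2α = 22.62°
edge 4: e_4 = (-1.13, -1.39);  n_4 = (-0.7759, +0.6308)
edge 5: e_5 = (-1.20, -3.23);  n_5 = (-0.9374, +0.3483)
∠(n_4, n_5) = 18.73°
δ = |180° − 18.73°| = 161.27°
161.27° > 2α = 22.62°  →  invalid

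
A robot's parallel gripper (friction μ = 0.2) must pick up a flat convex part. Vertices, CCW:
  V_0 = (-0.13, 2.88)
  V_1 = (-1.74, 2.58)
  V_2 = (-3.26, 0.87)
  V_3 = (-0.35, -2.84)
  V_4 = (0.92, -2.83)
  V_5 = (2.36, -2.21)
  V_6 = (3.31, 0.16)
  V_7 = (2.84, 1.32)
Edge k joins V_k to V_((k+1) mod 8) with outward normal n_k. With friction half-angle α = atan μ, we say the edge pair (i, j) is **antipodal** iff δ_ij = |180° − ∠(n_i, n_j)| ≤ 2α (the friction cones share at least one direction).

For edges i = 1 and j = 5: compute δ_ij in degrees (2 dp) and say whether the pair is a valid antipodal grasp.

δ = 19.79°, valid

α = atan 0.2 = 11.31°;  2α = 22.62°
edge 1: e_1 = (-1.52, -1.71);  n_1 = (-0.7474, +0.6644)
edge 5: e_5 = (+0.95, +2.37);  n_5 = (+0.9282, -0.3721)
∠(n_1, n_5) = 160.21°
δ = |180° − 160.21°| = 19.79°
19.79° ≤ 2α = 22.62°  →  valid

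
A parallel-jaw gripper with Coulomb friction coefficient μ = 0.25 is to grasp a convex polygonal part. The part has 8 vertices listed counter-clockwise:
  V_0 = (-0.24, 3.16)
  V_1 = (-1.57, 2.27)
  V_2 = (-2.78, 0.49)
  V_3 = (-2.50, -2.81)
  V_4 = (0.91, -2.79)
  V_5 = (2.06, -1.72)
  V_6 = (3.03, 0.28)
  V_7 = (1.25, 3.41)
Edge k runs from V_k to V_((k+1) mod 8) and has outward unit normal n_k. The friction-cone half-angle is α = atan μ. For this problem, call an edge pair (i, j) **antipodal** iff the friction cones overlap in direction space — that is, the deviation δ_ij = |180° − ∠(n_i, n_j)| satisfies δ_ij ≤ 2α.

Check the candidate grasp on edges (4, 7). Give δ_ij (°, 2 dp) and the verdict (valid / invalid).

α = atan 0.25 = 14.04°;  2α = 28.07°
edge 4: e_4 = (+1.15, +1.07);  n_4 = (+0.6812, -0.7321)
edge 7: e_7 = (-1.49, -0.25);  n_7 = (-0.1655, +0.9862)
∠(n_4, n_7) = 146.59°
δ = |180° − 146.59°| = 33.41°
33.41° > 2α = 28.07°  →  invalid

δ = 33.41°, invalid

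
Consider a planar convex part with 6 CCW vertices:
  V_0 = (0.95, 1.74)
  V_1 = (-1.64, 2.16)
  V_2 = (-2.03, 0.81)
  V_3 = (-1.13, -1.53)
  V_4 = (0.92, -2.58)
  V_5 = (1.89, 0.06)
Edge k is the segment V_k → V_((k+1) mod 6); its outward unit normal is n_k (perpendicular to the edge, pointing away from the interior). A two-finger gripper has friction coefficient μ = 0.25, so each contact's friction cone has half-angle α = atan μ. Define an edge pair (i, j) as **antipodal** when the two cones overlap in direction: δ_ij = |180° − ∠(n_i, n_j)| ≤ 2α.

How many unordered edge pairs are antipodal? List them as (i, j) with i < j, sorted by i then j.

α = atan 0.25 = 14.04°;  2α = 28.07°
n_0 = (+0.1601, +0.9871)
n_1 = (-0.9607, +0.2775)
n_2 = (-0.9333, -0.3590)
n_3 = (-0.4559, -0.8900)
n_4 = (+0.9386, -0.3449)
n_5 = (+0.8727, +0.4883)
  (0,1): δ = 96.90°  ·
  (0,2): δ = 59.75°  ·
  (0,3): δ = 17.91°  ✓
  (0,4): δ = 79.04°  ·
  (0,5): δ = 128.44°  ·
  (1,2): δ = 142.85°  ·
  (1,3): δ = 101.01°  ·
  (1,4): δ = 4.06°  ✓
  (1,5): δ = 45.34°  ·
  (2,3): δ = 138.16°  ·
  (2,4): δ = 41.21°  ·
  (2,5): δ = 8.19°  ✓
  (3,4): δ = 83.05°  ·
  (3,5): δ = 33.65°  ·
  (4,5): δ = 130.60°  ·
antipodal pairs: 3

count = 3; pairs: (0,3), (1,4), (2,5)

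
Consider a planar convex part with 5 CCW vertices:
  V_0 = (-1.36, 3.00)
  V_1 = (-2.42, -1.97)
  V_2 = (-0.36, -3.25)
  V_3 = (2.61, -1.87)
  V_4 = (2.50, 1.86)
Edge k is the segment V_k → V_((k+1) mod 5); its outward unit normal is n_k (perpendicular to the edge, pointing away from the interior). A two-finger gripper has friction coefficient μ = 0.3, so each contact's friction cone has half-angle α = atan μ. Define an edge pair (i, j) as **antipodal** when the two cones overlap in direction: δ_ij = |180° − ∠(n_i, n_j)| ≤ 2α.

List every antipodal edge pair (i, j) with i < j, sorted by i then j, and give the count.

α = atan 0.3 = 16.70°;  2α = 33.40°
n_0 = (-0.9780, +0.2086)
n_1 = (-0.5278, -0.8494)
n_2 = (+0.4214, -0.9069)
n_3 = (+0.9996, +0.0295)
n_4 = (+0.2832, +0.9590)
  (0,1): δ = 109.82°  ·
  (0,2): δ = 53.04°  ·
  (0,3): δ = 13.73°  ✓
  (0,4): δ = 85.59°  ·
  (1,2): δ = 123.22°  ·
  (1,3): δ = 56.46°  ·
  (1,4): δ = 15.40°  ✓
  (2,3): δ = 113.23°  ·
  (2,4): δ = 41.38°  ·
  (3,4): δ = 108.14°  ·
antipodal pairs: 2

count = 2; pairs: (0,3), (1,4)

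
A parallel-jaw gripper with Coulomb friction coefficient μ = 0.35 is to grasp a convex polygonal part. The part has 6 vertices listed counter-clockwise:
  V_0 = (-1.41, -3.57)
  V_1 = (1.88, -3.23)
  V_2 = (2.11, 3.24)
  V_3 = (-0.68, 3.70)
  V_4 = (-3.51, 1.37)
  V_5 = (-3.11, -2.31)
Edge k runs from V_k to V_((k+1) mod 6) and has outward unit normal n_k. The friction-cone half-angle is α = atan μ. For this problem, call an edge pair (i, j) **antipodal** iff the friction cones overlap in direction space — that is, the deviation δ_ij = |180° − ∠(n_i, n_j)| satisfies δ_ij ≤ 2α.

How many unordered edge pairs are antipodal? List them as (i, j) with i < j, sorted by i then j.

α = atan 0.35 = 19.29°;  2α = 38.58°
n_0 = (+0.1028, -0.9947)
n_1 = (+0.9994, -0.0355)
n_2 = (+0.1627, +0.9867)
n_3 = (-0.6356, +0.7720)
n_4 = (-0.9941, -0.1081)
n_5 = (-0.5955, -0.8034)
  (0,1): δ = 97.94°  ·
  (0,2): δ = 15.26°  ✓
  (0,3): δ = 33.57°  ✓
  (0,4): δ = 90.30°  ·
  (0,5): δ = 137.55°  ·
  (1,2): δ = 97.33°  ·
  (1,3): δ = 48.50°  ·
  (1,4): δ = 8.24°  ✓
  (1,5): δ = 55.49°  ·
  (2,3): δ = 131.17°  ·
  (2,4): δ = 74.43°  ·
  (2,5): δ = 27.18°  ✓
  (3,4): δ = 123.26°  ·
  (3,5): δ = 76.01°  ·
  (4,5): δ = 132.75°  ·
antipodal pairs: 4

count = 4; pairs: (0,2), (0,3), (1,4), (2,5)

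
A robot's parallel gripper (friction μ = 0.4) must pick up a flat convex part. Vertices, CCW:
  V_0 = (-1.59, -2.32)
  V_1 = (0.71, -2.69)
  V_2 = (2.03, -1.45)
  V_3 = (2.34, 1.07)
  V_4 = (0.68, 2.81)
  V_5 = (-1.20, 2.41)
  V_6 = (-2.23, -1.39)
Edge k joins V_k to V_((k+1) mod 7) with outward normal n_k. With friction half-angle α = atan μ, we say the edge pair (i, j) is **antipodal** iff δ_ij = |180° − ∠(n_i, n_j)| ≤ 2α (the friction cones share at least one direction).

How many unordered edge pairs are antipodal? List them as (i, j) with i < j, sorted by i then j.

α = atan 0.4 = 21.80°;  2α = 43.60°
n_0 = (-0.1588, -0.9873)
n_1 = (+0.6847, -0.7288)
n_2 = (+0.9925, -0.1221)
n_3 = (+0.7235, +0.6903)
n_4 = (-0.2081, +0.9781)
n_5 = (-0.9652, +0.2616)
n_6 = (-0.8238, -0.5669)
  (0,1): δ = 127.65°  ·
  (0,2): δ = 87.87°  ·
  (0,3): δ = 37.21°  ✓
  (0,4): δ = 21.15°  ✓
  (0,5): δ = 83.97°  ·
  (0,6): δ = 133.67°  ·
  (1,2): δ = 140.22°  ·
  (1,3): δ = 89.56°  ·
  (1,4): δ = 31.20°  ✓
  (1,5): δ = 31.62°  ✓
  (1,6): δ = 81.32°  ·
  (2,3): δ = 129.33°  ·
  (2,4): δ = 70.98°  ·
  (2,5): δ = 8.15°  ✓
  (2,6): δ = 41.55°  ✓
  (3,4): δ = 121.64°  ·
  (3,5): δ = 58.82°  ·
  (3,6): δ = 9.12°  ✓
  (4,5): δ = 117.18°  ·
  (4,6): δ = 67.48°  ·
  (5,6): δ = 130.30°  ·
antipodal pairs: 7

count = 7; pairs: (0,3), (0,4), (1,4), (1,5), (2,5), (2,6), (3,6)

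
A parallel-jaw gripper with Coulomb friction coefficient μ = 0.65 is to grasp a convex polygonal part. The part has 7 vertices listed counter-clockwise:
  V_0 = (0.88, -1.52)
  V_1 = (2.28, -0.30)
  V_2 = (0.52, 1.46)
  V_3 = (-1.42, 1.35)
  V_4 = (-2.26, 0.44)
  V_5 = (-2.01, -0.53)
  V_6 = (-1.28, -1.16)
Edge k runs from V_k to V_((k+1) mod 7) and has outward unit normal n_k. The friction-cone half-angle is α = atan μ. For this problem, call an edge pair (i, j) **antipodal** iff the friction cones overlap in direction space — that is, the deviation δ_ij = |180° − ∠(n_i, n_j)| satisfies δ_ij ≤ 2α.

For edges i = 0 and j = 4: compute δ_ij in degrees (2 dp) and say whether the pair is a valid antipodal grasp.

α = atan 0.65 = 33.02°;  2α = 66.05°
edge 0: e_0 = (+1.40, +1.22);  n_0 = (+0.6570, -0.7539)
edge 4: e_4 = (+0.25, -0.97);  n_4 = (-0.9684, -0.2496)
∠(n_0, n_4) = 116.62°
δ = |180° − 116.62°| = 63.38°
63.38° ≤ 2α = 66.05°  →  valid

δ = 63.38°, valid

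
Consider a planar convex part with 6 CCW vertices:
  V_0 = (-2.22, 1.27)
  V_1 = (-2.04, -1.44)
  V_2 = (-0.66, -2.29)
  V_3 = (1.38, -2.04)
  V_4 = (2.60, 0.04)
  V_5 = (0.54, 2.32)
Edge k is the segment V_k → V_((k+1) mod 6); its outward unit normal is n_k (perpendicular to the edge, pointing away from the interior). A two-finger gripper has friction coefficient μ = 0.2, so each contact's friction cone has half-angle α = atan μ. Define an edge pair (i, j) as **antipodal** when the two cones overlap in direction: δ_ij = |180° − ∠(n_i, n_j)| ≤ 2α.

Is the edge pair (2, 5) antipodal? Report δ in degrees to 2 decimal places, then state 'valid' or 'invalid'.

δ = 13.84°, valid

α = atan 0.2 = 11.31°;  2α = 22.62°
edge 2: e_2 = (+2.04, +0.25);  n_2 = (+0.1216, -0.9926)
edge 5: e_5 = (-2.76, -1.05);  n_5 = (-0.3556, +0.9346)
∠(n_2, n_5) = 166.16°
δ = |180° − 166.16°| = 13.84°
13.84° ≤ 2α = 22.62°  →  valid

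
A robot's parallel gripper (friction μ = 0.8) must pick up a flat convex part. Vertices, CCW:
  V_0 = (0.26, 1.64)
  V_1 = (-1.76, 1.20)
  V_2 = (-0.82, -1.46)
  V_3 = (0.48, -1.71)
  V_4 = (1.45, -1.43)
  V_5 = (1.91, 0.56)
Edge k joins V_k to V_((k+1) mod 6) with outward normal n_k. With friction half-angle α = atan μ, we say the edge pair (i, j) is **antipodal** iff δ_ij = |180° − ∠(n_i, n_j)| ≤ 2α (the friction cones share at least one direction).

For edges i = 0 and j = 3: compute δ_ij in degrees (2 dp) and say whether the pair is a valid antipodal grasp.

δ = 3.81°, valid

α = atan 0.8 = 38.66°;  2α = 77.32°
edge 0: e_0 = (-2.02, -0.44);  n_0 = (-0.2128, +0.9771)
edge 3: e_3 = (+0.97, +0.28);  n_3 = (+0.2773, -0.9608)
∠(n_0, n_3) = 176.19°
δ = |180° − 176.19°| = 3.81°
3.81° ≤ 2α = 77.32°  →  valid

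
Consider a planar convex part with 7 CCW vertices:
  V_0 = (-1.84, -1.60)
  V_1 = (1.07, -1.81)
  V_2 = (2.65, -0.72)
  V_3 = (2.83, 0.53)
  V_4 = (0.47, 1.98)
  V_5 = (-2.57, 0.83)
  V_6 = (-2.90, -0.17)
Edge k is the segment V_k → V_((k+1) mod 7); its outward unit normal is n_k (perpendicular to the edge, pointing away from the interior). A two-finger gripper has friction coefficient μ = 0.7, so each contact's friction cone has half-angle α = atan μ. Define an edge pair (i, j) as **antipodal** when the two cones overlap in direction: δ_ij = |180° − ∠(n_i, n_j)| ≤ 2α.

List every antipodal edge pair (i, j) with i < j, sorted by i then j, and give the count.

count = 9; pairs: (0,3), (0,4), (1,3), (1,4), (1,5), (2,4), (2,5), (2,6), (3,6)

α = atan 0.7 = 34.99°;  2α = 69.98°
n_0 = (-0.0720, -0.9974)
n_1 = (+0.5679, -0.8231)
n_2 = (+0.9898, -0.1425)
n_3 = (+0.5235, +0.8520)
n_4 = (-0.3538, +0.9353)
n_5 = (-0.9496, +0.3134)
n_6 = (-0.8034, -0.5955)
  (0,1): δ = 141.27°  ·
  (0,2): δ = 94.07°  ·
  (0,3): δ = 27.44°  ✓
  (0,4): δ = 24.85°  ✓
  (0,5): δ = 75.86°  ·
  (0,6): δ = 130.68°  ·
  (1,2): δ = 132.80°  ·
  (1,3): δ = 66.17°  ✓
  (1,4): δ = 13.88°  ✓
  (1,5): δ = 37.14°  ✓
  (1,6): δ = 91.95°  ·
  (2,3): δ = 113.37°  ·
  (2,4): δ = 61.08°  ✓
  (2,5): δ = 10.07°  ✓
  (2,6): δ = 44.74°  ✓
  (3,4): δ = 127.71°  ·
  (3,5): δ = 76.70°  ·
  (3,6): δ = 21.89°  ✓
  (4,5): δ = 128.98°  ·
  (4,6): δ = 74.17°  ·
  (5,6): δ = 125.19°  ·
antipodal pairs: 9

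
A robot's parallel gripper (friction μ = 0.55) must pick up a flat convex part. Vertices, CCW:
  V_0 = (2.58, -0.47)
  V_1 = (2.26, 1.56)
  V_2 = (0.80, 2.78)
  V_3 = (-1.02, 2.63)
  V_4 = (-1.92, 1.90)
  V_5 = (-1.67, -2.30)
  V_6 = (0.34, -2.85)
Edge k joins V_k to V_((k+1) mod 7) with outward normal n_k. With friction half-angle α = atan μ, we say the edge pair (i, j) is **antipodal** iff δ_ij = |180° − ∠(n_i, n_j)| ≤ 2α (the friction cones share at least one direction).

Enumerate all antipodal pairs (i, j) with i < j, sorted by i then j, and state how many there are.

α = atan 0.55 = 28.81°;  2α = 57.62°
n_0 = (+0.9878, +0.1557)
n_1 = (+0.6412, +0.7674)
n_2 = (-0.0821, +0.9966)
n_3 = (-0.6299, +0.7766)
n_4 = (-0.9982, -0.0594)
n_5 = (-0.2639, -0.9645)
n_6 = (+0.7282, -0.6854)
  (0,1): δ = 138.84°  ·
  (0,2): δ = 94.25°  ·
  (0,3): δ = 59.91°  ·
  (0,4): δ = 5.55°  ✓
  (0,5): δ = 65.74°  ·
  (0,6): δ = 127.78°  ·
  (1,2): δ = 135.41°  ·
  (1,3): δ = 101.07°  ·
  (1,4): δ = 46.71°  ✓
  (1,5): δ = 24.58°  ✓
  (1,6): δ = 86.62°  ·
  (2,3): δ = 145.67°  ·
  (2,4): δ = 91.31°  ·
  (2,5): δ = 20.01°  ✓
  (2,6): δ = 42.02°  ✓
  (3,4): δ = 125.64°  ·
  (3,5): δ = 54.35°  ✓
  (3,6): δ = 7.69°  ✓
  (4,5): δ = 108.71°  ·
  (4,6): δ = 46.67°  ✓
  (5,6): δ = 117.96°  ·
antipodal pairs: 8

count = 8; pairs: (0,4), (1,4), (1,5), (2,5), (2,6), (3,5), (3,6), (4,6)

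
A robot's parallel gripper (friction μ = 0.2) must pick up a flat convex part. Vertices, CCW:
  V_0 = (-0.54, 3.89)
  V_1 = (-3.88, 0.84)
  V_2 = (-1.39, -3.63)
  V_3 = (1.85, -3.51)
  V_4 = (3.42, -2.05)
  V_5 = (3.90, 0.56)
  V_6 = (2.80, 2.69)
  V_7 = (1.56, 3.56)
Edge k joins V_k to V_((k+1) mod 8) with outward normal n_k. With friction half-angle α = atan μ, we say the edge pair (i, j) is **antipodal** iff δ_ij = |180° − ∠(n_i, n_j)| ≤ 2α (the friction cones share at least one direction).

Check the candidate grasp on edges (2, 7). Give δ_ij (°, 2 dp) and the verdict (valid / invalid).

δ = 11.05°, valid

α = atan 0.2 = 11.31°;  2α = 22.62°
edge 2: e_2 = (+3.24, +0.12);  n_2 = (+0.0370, -0.9993)
edge 7: e_7 = (-2.10, +0.33);  n_7 = (+0.1552, +0.9879)
∠(n_2, n_7) = 168.95°
δ = |180° − 168.95°| = 11.05°
11.05° ≤ 2α = 22.62°  →  valid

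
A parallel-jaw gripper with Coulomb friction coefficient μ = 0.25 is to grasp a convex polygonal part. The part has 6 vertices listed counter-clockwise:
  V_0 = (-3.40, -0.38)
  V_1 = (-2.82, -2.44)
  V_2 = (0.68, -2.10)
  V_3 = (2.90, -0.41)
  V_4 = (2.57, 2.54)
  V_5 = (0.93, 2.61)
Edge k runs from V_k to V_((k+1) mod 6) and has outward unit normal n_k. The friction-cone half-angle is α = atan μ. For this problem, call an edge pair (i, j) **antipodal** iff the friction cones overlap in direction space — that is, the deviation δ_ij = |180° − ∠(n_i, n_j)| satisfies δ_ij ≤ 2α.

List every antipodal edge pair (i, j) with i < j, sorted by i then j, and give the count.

count = 3; pairs: (0,3), (1,4), (2,5)

α = atan 0.25 = 14.04°;  2α = 28.07°
n_0 = (-0.9626, -0.2710)
n_1 = (+0.0967, -0.9953)
n_2 = (+0.6057, -0.7957)
n_3 = (+0.9938, +0.1112)
n_4 = (+0.0426, +0.9991)
n_5 = (-0.5682, +0.8229)
  (0,1): δ = 100.18°  ·
  (0,2): δ = 68.44°  ·
  (0,3): δ = 9.34°  ✓
  (0,4): δ = 71.83°  ·
  (0,5): δ = 108.90°  ·
  (1,2): δ = 148.27°  ·
  (1,3): δ = 89.17°  ·
  (1,4): δ = 7.99°  ✓
  (1,5): δ = 29.08°  ·
  (2,3): δ = 120.90°  ·
  (2,4): δ = 39.72°  ·
  (2,5): δ = 2.65°  ✓
  (3,4): δ = 98.83°  ·
  (3,5): δ = 61.76°  ·
  (4,5): δ = 142.93°  ·
antipodal pairs: 3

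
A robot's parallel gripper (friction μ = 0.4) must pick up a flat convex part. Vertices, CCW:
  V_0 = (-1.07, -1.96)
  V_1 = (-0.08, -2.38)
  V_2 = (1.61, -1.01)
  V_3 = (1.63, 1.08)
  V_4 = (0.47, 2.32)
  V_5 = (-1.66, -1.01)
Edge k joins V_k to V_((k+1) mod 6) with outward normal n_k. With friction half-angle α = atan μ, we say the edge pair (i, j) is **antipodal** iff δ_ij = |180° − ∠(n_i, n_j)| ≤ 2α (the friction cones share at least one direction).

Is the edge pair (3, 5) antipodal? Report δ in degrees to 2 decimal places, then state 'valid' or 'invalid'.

α = atan 0.4 = 21.80°;  2α = 43.60°
edge 3: e_3 = (-1.16, +1.24);  n_3 = (+0.7303, +0.6832)
edge 5: e_5 = (+0.59, -0.95);  n_5 = (-0.8495, -0.5276)
∠(n_3, n_5) = 168.75°
δ = |180° − 168.75°| = 11.25°
11.25° ≤ 2α = 43.60°  →  valid

δ = 11.25°, valid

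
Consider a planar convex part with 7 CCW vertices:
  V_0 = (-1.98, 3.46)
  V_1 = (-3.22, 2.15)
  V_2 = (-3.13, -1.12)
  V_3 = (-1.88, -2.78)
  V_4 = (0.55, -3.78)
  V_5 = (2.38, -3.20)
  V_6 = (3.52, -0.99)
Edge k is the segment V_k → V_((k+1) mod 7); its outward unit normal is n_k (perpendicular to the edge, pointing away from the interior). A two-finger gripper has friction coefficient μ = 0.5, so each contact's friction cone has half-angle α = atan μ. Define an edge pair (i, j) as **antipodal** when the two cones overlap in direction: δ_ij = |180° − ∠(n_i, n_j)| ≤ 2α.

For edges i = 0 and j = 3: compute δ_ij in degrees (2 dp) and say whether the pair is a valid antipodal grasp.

δ = 68.94°, invalid

α = atan 0.5 = 26.57°;  2α = 53.13°
edge 0: e_0 = (-1.24, -1.31);  n_0 = (-0.7262, +0.6874)
edge 3: e_3 = (+2.43, -1.00);  n_3 = (-0.3806, -0.9248)
∠(n_0, n_3) = 111.06°
δ = |180° − 111.06°| = 68.94°
68.94° > 2α = 53.13°  →  invalid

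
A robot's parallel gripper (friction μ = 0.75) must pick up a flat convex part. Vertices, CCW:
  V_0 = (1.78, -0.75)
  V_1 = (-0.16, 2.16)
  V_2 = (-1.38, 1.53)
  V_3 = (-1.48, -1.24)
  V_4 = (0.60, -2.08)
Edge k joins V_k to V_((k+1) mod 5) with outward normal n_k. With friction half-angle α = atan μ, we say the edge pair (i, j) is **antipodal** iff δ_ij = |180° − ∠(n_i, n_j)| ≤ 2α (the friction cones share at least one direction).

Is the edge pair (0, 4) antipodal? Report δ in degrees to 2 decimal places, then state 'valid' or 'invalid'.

δ = 104.73°, invalid

α = atan 0.75 = 36.87°;  2α = 73.74°
edge 0: e_0 = (-1.94, +2.91);  n_0 = (+0.8321, +0.5547)
edge 4: e_4 = (+1.18, +1.33);  n_4 = (+0.7480, -0.6637)
∠(n_0, n_4) = 75.27°
δ = |180° − 75.27°| = 104.73°
104.73° > 2α = 73.74°  →  invalid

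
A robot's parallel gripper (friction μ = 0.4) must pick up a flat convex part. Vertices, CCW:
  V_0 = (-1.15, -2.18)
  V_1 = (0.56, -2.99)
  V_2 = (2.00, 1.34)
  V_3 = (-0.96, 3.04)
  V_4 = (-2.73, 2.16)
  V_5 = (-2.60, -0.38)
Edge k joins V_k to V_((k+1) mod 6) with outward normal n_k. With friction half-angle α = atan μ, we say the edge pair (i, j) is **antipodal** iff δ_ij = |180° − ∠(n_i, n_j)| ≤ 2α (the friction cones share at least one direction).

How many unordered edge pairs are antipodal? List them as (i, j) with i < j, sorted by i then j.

α = atan 0.4 = 21.80°;  2α = 43.60°
n_0 = (-0.4281, -0.9037)
n_1 = (+0.9489, -0.3156)
n_2 = (+0.4980, +0.8672)
n_3 = (-0.4452, +0.8954)
n_4 = (-0.9987, -0.0511)
n_5 = (-0.7788, -0.6273)
  (0,1): δ = 83.05°  ·
  (0,2): δ = 4.52°  ✓
  (0,3): δ = 51.78°  ·
  (0,4): δ = 118.28°  ·
  (0,5): δ = 154.20°  ·
  (1,2): δ = 101.47°  ·
  (1,3): δ = 45.17°  ·
  (1,4): δ = 21.33°  ✓
  (1,5): δ = 57.25°  ·
  (2,3): δ = 123.69°  ·
  (2,4): δ = 57.20°  ·
  (2,5): δ = 21.28°  ✓
  (3,4): δ = 113.51°  ·
  (3,5): δ = 77.58°  ·
  (4,5): δ = 144.08°  ·
antipodal pairs: 3

count = 3; pairs: (0,2), (1,4), (2,5)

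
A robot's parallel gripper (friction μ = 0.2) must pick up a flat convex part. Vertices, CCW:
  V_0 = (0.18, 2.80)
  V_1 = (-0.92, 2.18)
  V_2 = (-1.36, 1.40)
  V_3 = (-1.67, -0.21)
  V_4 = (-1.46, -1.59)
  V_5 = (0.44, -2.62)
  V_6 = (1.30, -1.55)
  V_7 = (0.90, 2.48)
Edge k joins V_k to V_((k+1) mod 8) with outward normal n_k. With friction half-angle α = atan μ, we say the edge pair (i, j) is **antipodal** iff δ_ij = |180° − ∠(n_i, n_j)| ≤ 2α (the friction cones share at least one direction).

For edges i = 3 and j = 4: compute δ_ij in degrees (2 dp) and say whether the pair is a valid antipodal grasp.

δ = 127.11°, invalid

α = atan 0.2 = 11.31°;  2α = 22.62°
edge 3: e_3 = (+0.21, -1.38);  n_3 = (-0.9886, -0.1504)
edge 4: e_4 = (+1.90, -1.03);  n_4 = (-0.4766, -0.8791)
∠(n_3, n_4) = 52.89°
δ = |180° − 52.89°| = 127.11°
127.11° > 2α = 22.62°  →  invalid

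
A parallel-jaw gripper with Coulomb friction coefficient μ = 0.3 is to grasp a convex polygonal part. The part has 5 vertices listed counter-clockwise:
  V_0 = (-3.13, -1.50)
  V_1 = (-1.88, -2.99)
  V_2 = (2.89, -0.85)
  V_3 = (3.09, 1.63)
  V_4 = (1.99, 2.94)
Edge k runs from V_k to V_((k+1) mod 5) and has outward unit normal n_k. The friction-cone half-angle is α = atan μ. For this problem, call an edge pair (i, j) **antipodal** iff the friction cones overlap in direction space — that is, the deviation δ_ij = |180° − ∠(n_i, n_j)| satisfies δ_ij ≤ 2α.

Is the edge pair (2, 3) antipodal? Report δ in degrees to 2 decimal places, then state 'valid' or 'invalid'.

α = atan 0.3 = 16.70°;  2α = 33.40°
edge 2: e_2 = (+0.20, +2.48);  n_2 = (+0.9968, -0.0804)
edge 3: e_3 = (-1.10, +1.31);  n_3 = (+0.7658, +0.6431)
∠(n_2, n_3) = 44.63°
δ = |180° − 44.63°| = 135.37°
135.37° > 2α = 33.40°  →  invalid

δ = 135.37°, invalid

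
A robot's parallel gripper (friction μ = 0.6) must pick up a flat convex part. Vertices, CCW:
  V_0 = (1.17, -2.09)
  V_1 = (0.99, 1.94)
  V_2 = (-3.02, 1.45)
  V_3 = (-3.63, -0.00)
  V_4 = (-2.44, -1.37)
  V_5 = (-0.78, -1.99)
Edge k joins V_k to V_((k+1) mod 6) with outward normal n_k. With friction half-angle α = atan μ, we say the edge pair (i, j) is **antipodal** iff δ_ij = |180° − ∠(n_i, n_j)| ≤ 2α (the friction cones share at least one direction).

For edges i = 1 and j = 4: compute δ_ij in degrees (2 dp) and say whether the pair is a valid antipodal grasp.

δ = 27.45°, valid

α = atan 0.6 = 30.96°;  2α = 61.93°
edge 1: e_1 = (-4.01, -0.49);  n_1 = (-0.1213, +0.9926)
edge 4: e_4 = (+1.66, -0.62);  n_4 = (-0.3499, -0.9368)
∠(n_1, n_4) = 152.55°
δ = |180° − 152.55°| = 27.45°
27.45° ≤ 2α = 61.93°  →  valid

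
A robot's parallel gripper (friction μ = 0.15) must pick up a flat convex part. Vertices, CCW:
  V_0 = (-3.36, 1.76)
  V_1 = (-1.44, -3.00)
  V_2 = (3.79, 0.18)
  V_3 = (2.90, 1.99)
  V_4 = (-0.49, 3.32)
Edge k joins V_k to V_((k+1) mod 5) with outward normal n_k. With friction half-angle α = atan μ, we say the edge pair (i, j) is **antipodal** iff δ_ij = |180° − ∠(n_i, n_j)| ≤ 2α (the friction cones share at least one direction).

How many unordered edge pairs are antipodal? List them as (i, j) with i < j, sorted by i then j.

count = 2; pairs: (0,2), (1,4)

α = atan 0.15 = 8.53°;  2α = 17.06°
n_0 = (-0.9274, -0.3741)
n_1 = (+0.5195, -0.8545)
n_2 = (+0.8974, +0.4413)
n_3 = (+0.3652, +0.9309)
n_4 = (-0.4776, +0.8786)
  (0,1): δ = 80.67°  ·
  (0,2): δ = 4.22°  ✓
  (0,3): δ = 46.61°  ·
  (0,4): δ = 96.56°  ·
  (1,2): δ = 95.12°  ·
  (1,3): δ = 52.72°  ·
  (1,4): δ = 2.77°  ✓
  (2,3): δ = 137.61°  ·
  (2,4): δ = 87.66°  ·
  (3,4): δ = 130.05°  ·
antipodal pairs: 2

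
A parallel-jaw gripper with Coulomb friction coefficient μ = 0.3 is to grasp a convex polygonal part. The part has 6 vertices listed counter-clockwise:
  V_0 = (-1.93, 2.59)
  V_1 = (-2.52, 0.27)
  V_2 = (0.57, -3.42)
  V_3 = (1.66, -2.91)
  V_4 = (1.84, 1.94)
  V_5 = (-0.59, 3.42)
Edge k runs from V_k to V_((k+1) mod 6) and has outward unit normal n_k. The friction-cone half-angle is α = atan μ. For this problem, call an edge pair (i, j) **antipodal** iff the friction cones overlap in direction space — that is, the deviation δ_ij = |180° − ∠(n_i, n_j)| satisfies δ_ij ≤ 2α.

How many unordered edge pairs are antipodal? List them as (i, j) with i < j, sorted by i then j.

α = atan 0.3 = 16.70°;  2α = 33.40°
n_0 = (-0.9692, +0.2465)
n_1 = (-0.7667, -0.6420)
n_2 = (+0.4238, -0.9058)
n_3 = (+0.9993, -0.0371)
n_4 = (+0.5202, +0.8541)
n_5 = (-0.5266, +0.8501)
  (0,1): δ = 125.79°  ·
  (0,2): δ = 50.66°  ·
  (0,3): δ = 12.14°  ✓
  (0,4): δ = 72.92°  ·
  (0,5): δ = 136.04°  ·
  (1,2): δ = 104.87°  ·
  (1,3): δ = 42.07°  ·
  (1,4): δ = 18.71°  ✓
  (1,5): δ = 81.83°  ·
  (2,3): δ = 117.20°  ·
  (2,4): δ = 56.42°  ·
  (2,5): δ = 6.70°  ✓
  (3,4): δ = 119.22°  ·
  (3,5): δ = 56.10°  ·
  (4,5): δ = 116.88°  ·
antipodal pairs: 3

count = 3; pairs: (0,3), (1,4), (2,5)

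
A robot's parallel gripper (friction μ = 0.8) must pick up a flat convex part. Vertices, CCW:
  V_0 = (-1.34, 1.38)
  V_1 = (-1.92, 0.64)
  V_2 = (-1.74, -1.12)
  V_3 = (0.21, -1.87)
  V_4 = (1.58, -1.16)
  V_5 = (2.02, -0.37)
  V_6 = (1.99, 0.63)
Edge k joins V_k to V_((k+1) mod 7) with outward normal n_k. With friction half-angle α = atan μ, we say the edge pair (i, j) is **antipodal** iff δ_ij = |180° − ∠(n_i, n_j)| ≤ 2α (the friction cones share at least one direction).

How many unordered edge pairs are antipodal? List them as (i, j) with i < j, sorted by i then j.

α = atan 0.8 = 38.66°;  2α = 77.32°
n_0 = (-0.7871, +0.6169)
n_1 = (-0.9948, -0.1017)
n_2 = (-0.3590, -0.9333)
n_3 = (+0.4601, -0.8879)
n_4 = (+0.8736, -0.4866)
n_5 = (+0.9996, +0.0300)
n_6 = (+0.2197, +0.9756)
  (0,1): δ = 136.07°  ·
  (0,2): δ = 72.95°  ✓
  (0,3): δ = 24.52°  ✓
  (0,4): δ = 8.97°  ✓
  (0,5): δ = 39.81°  ✓
  (0,6): δ = 115.40°  ·
  (1,2): δ = 116.88°  ·
  (1,3): δ = 68.44°  ✓
  (1,4): δ = 34.96°  ✓
  (1,5): δ = 4.12°  ✓
  (1,6): δ = 71.47°  ✓
  (2,3): δ = 131.57°  ·
  (2,4): δ = 98.08°  ·
  (2,5): δ = 67.24°  ✓
  (2,6): δ = 8.34°  ✓
  (3,4): δ = 146.51°  ·
  (3,5): δ = 115.68°  ·
  (3,6): δ = 40.09°  ✓
  (4,5): δ = 149.17°  ·
  (4,6): δ = 73.58°  ✓
  (5,6): δ = 104.41°  ·
antipodal pairs: 12

count = 12; pairs: (0,2), (0,3), (0,4), (0,5), (1,3), (1,4), (1,5), (1,6), (2,5), (2,6), (3,6), (4,6)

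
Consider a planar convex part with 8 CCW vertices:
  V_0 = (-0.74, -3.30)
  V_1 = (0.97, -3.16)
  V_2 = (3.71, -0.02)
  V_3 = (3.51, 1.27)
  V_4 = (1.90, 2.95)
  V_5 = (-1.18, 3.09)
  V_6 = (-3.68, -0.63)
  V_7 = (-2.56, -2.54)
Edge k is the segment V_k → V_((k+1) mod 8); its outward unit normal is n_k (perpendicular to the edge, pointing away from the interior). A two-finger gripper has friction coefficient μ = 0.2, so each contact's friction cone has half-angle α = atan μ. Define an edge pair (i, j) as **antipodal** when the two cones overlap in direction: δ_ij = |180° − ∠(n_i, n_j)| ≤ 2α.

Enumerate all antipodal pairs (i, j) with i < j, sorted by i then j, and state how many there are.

α = atan 0.2 = 11.31°;  2α = 22.62°
n_0 = (+0.0816, -0.9967)
n_1 = (+0.7535, -0.6575)
n_2 = (+0.9882, +0.1532)
n_3 = (+0.7220, +0.6919)
n_4 = (+0.0454, +0.9990)
n_5 = (-0.8300, +0.5578)
n_6 = (-0.8626, -0.5058)
n_7 = (-0.3853, -0.9228)
  (0,1): δ = 135.79°  ·
  (0,2): δ = 85.87°  ·
  (0,3): δ = 50.90°  ·
  (0,4): δ = 7.28°  ✓
  (0,5): δ = 51.42°  ·
  (0,6): δ = 115.71°  ·
  (0,7): δ = 152.65°  ·
  (1,2): δ = 130.08°  ·
  (1,3): δ = 95.11°  ·
  (1,4): δ = 51.49°  ·
  (1,5): δ = 7.21°  ✓
  (1,6): δ = 71.50°  ·
  (1,7): δ = 108.44°  ·
  (2,3): δ = 145.03°  ·
  (2,4): δ = 101.42°  ·
  (2,5): δ = 42.72°  ·
  (2,6): δ = 21.57°  ✓
  (2,7): δ = 58.52°  ·
  (3,4): δ = 136.38°  ·
  (3,5): δ = 77.68°  ·
  (3,6): δ = 13.39°  ✓
  (3,7): δ = 23.55°  ·
  (4,5): δ = 121.30°  ·
  (4,6): δ = 57.01°  ·
  (4,7): δ = 20.06°  ✓
  (5,6): δ = 115.71°  ·
  (5,7): δ = 78.76°  ·
  (6,7): δ = 143.05°  ·
antipodal pairs: 5

count = 5; pairs: (0,4), (1,5), (2,6), (3,6), (4,7)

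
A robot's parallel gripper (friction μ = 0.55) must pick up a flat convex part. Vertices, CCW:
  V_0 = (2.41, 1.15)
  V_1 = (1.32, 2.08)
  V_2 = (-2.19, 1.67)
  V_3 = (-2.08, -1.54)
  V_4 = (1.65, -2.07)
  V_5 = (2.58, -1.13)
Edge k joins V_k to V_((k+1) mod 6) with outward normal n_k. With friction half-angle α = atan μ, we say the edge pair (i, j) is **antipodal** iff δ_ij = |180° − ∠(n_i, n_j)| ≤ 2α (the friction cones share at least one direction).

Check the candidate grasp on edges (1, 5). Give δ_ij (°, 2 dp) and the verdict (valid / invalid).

δ = 87.60°, invalid

α = atan 0.55 = 28.81°;  2α = 57.62°
edge 1: e_1 = (-3.51, -0.41);  n_1 = (-0.1160, +0.9932)
edge 5: e_5 = (-0.17, +2.28);  n_5 = (+0.9972, +0.0744)
∠(n_1, n_5) = 92.40°
δ = |180° − 92.40°| = 87.60°
87.60° > 2α = 57.62°  →  invalid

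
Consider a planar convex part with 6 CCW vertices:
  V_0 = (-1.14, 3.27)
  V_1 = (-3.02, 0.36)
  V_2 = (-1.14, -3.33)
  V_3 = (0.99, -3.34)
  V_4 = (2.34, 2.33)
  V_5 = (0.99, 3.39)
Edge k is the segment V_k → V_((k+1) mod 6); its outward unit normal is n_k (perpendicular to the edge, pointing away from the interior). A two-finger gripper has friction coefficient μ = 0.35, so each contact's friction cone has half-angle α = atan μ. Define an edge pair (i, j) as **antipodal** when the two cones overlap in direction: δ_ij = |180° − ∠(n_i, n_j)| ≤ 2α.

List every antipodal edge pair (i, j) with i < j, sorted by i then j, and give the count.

α = atan 0.35 = 19.29°;  2α = 38.58°
n_0 = (-0.8400, +0.5427)
n_1 = (-0.8910, -0.4540)
n_2 = (-0.0047, -1.0000)
n_3 = (+0.9728, -0.2316)
n_4 = (+0.6176, +0.7865)
n_5 = (-0.0562, +0.9984)
  (0,1): δ = 120.14°  ·
  (0,2): δ = 57.40°  ·
  (0,3): δ = 19.47°  ✓
  (0,4): δ = 84.73°  ·
  (0,5): δ = 126.09°  ·
  (1,2): δ = 117.27°  ·
  (1,3): δ = 40.39°  ·
  (1,4): δ = 24.86°  ✓
  (1,5): δ = 66.23°  ·
  (2,3): δ = 103.12°  ·
  (2,4): δ = 37.87°  ✓
  (2,5): δ = 3.49°  ✓
  (3,4): δ = 114.75°  ·
  (3,5): δ = 73.38°  ·
  (4,5): δ = 138.64°  ·
antipodal pairs: 4

count = 4; pairs: (0,3), (1,4), (2,4), (2,5)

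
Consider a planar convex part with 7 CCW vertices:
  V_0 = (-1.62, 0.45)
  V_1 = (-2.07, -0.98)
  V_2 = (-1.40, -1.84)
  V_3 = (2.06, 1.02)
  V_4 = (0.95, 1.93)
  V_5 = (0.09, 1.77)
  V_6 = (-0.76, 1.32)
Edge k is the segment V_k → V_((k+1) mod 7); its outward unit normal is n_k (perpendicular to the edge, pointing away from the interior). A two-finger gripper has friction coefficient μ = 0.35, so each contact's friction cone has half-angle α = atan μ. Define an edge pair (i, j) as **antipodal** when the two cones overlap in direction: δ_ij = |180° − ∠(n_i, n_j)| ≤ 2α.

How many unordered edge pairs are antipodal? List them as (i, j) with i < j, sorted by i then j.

α = atan 0.35 = 19.29°;  2α = 38.58°
n_0 = (-0.9539, +0.3002)
n_1 = (-0.7889, -0.6146)
n_2 = (+0.6371, -0.7708)
n_3 = (+0.6340, +0.7733)
n_4 = (-0.1829, +0.9831)
n_5 = (-0.4679, +0.8838)
n_6 = (-0.7112, +0.7030)
  (0,1): δ = 124.61°  ·
  (0,2): δ = 32.96°  ✓
  (0,3): δ = 68.12°  ·
  (0,4): δ = 118.01°  ·
  (0,5): δ = 135.37°  ·
  (0,6): δ = 152.80°  ·
  (1,2): δ = 88.34°  ·
  (1,3): δ = 12.73°  ✓
  (1,4): δ = 62.62°  ·
  (1,5): δ = 79.98°  ·
  (1,6): δ = 97.41°  ·
  (2,3): δ = 78.92°  ·
  (2,4): δ = 29.04°  ✓
  (2,5): δ = 11.68°  ✓
  (2,6): δ = 5.75°  ✓
  (3,4): δ = 130.12°  ·
  (3,5): δ = 112.76°  ·
  (3,6): δ = 95.32°  ·
  (4,5): δ = 162.64°  ·
  (4,6): δ = 145.21°  ·
  (5,6): δ = 162.57°  ·
antipodal pairs: 5

count = 5; pairs: (0,2), (1,3), (2,4), (2,5), (2,6)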